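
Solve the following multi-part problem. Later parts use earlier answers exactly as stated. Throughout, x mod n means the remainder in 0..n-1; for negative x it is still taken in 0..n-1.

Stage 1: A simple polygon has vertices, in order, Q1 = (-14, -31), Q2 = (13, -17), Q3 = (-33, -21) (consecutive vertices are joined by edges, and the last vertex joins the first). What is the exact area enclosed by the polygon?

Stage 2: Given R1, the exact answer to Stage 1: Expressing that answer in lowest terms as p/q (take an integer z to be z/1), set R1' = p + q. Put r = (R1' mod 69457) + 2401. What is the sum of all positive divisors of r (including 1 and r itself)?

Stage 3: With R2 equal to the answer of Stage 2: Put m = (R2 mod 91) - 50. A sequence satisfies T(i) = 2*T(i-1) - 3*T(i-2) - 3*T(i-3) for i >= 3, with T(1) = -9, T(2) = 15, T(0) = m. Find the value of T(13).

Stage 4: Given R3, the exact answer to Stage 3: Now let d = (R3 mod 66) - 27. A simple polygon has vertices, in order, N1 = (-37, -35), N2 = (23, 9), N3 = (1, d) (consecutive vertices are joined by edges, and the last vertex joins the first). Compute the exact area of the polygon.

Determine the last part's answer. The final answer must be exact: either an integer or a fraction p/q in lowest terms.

1024

Stage 1: cross terms: (-14*-17 - 13*-31)=641, (13*-21 - -33*-17)=-834, (-33*-31 - -14*-21)=729; twice the area = |536| = 536; area = 268; answer 268
Stage 2: R1 = 268; threaded value p + q = 269; r = 2670; 2670 = 2 * 3 * 5 * 89; sigma = (1 + 2) * (1 + 3) * (1 + 5) * (1 + 89) = 3 * 4 * 6 * 90 = 6480; answer 6480
Stage 3: R2 = 6480; m = -31; T(3) = 2*(15) - 3*(-9) - 3*(-31) = 150; iterating: T(3)=150, T(4)=282, T(5)=69, T(6)=-1158, T(7)=-3369, T(8)=-3471, T(9)=6639, T(10)=33798, T(11)=58092, T(12)=-5127, T(13)=-285924; answer -285924
Stage 4: R3 = -285924; d = 27; cross terms: (-37*9 - 23*-35)=472, (23*27 - 1*9)=612, (1*-35 - -37*27)=964; twice the area = |2048| = 2048; area = 1024; answer 1024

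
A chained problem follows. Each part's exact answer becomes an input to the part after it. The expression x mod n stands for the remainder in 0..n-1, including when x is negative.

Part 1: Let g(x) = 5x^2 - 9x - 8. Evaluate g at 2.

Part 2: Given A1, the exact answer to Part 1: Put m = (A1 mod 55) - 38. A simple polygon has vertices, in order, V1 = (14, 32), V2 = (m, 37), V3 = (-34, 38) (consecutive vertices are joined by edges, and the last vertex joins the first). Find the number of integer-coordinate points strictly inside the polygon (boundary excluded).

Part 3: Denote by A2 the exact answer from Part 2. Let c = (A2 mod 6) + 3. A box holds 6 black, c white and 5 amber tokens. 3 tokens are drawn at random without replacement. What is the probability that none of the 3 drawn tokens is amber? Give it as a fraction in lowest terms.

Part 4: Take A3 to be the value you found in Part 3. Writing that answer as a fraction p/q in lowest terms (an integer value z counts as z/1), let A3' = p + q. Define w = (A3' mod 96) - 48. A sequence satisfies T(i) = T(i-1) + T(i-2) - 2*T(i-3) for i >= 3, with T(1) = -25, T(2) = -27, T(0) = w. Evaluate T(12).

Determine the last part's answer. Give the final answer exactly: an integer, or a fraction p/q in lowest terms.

-600

Part 1: 5*(2)^2 - 9*(2)^1 - 8 = (20) + (-18) + (-8) = -6; answer -6
Part 2: A1 = -6; m = 11; cross terms: (14*37 - 11*32)=166, (11*38 - -34*37)=1676, (-34*32 - 14*38)=-1620; twice the area = |222| = 222; area = 111; boundary points = 1 + 1 + 6 = 8; strictly interior points = area - boundary/2 + 1 = 108; answer 108
Part 3: A2 = 108; c = 3; total draws C(14,3) = 364; favorable C(9,3) = 84; P = 3/13; answer 3/13
Part 4: A3 = 3/13; threaded value p + q = 16; w = -32; T(3) = 1*(-27) + 1*(-25) - 2*(-32) = 12; iterating: T(3)=12, T(4)=35, T(5)=101, T(6)=112, T(7)=143, T(8)=53, T(9)=-28, T(10)=-261, T(11)=-395, T(12)=-600; answer -600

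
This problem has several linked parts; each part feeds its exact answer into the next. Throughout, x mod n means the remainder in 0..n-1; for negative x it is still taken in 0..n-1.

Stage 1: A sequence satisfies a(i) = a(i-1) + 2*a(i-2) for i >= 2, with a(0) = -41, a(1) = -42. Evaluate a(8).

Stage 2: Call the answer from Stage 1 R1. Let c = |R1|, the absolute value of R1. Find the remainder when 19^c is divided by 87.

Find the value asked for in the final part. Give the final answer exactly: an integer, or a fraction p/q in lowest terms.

Stage 1: a(2) = 1*(-42) + 2*(-41) = -124; iterating: a(2)=-124, a(3)=-208, a(4)=-456, a(5)=-872, a(6)=-1784, a(7)=-3528, a(8)=-7096; answer -7096
Stage 2: R1 = -7096; c = 7096; squarings mod 87: 19^1=19, 19^2=13, 19^4=82, 19^8=25, 19^16=16, 19^32=82, 19^64=25, 19^128=16, 19^256=82, 19^512=25, 19^1024=16, 19^2048=82, 19^4096=25; 19^7096 = 19^8 * 19^16 * 19^32 * 19^128 * 19^256 * 19^512 * 19^2048 * 19^4096 = 49 (mod 87); answer 49

49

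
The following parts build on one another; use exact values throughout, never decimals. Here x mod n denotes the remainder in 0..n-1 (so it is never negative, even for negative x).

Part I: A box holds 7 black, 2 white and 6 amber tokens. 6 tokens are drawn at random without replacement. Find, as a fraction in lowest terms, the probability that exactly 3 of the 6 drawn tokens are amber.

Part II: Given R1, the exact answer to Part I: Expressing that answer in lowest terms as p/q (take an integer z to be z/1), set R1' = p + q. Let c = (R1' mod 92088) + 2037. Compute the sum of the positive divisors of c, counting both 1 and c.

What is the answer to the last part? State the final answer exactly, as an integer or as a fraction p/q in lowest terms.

3906

Part I: total draws C(15,6) = 5005; favorable C(6,3)*C(9,3) = 1680; P = 48/143; answer 48/143
Part II: R1 = 48/143; threaded value p + q = 191; c = 2228; 2228 = 2^2 * 557; sigma = (1 + 2 + 4) * (1 + 557) = 7 * 558 = 3906; answer 3906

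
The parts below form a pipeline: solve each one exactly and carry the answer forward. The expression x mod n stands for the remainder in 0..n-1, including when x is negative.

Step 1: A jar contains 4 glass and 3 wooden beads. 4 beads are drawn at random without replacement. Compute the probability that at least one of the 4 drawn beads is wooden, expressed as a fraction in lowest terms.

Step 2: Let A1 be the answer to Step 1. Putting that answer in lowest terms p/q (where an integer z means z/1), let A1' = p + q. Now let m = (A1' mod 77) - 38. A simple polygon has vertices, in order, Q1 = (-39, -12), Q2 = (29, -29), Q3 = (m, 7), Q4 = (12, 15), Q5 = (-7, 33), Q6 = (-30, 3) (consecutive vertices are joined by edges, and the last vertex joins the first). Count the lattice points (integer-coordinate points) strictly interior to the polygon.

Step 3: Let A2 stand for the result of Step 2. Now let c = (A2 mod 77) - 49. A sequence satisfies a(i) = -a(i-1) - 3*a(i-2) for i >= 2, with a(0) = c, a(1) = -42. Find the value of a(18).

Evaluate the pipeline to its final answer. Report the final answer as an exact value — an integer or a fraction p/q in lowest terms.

Step 1: total draws C(7,4) = 35; complement C(4,4) = 1; favorable 35 - 1 = 34; P = 34/35; answer 34/35
Step 2: A1 = 34/35; threaded value p + q = 69; m = 31; cross terms: (-39*-29 - 29*-12)=1479, (29*7 - 31*-29)=1102, (31*15 - 12*7)=381, (12*33 - -7*15)=501, (-7*3 - -30*33)=969, (-30*-12 - -39*3)=477; twice the area = |4909| = 4909; area = 4909/2; boundary points = 17 + 2 + 1 + 1 + 1 + 3 = 25; strictly interior points = area - boundary/2 + 1 = 2443; answer 2443
Step 3: A2 = 2443; c = 7; a(2) = -1*(-42) - 3*(7) = 21; iterating: a(2)=21, a(3)=105, a(4)=-168, a(5)=-147, a(6)=651, a(7)=-210, a(8)=-1743, a(9)=2373, a(10)=2856, a(11)=-9975, a(12)=1407, a(13)=28518, a(14)=-32739, a(15)=-52815, a(16)=151032, a(17)=7413, a(18)=-460509; answer -460509

-460509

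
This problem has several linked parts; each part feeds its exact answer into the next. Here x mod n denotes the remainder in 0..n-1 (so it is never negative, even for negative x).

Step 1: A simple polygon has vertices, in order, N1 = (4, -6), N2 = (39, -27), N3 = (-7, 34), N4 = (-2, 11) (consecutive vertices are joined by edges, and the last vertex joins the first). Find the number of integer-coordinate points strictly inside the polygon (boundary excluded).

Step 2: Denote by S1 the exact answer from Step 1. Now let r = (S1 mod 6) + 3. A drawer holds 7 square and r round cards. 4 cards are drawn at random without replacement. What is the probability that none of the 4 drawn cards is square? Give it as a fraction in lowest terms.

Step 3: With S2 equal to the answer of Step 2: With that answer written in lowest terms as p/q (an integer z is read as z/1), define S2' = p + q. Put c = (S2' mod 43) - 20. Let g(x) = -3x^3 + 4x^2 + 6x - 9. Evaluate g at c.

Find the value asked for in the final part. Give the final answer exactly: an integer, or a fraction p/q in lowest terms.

Step 1: cross terms: (4*-27 - 39*-6)=126, (39*34 - -7*-27)=1137, (-7*11 - -2*34)=-9, (-2*-6 - 4*11)=-32; twice the area = |1222| = 1222; area = 611; boundary points = 7 + 1 + 1 + 1 = 10; strictly interior points = area - boundary/2 + 1 = 607; answer 607
Step 2: S1 = 607; r = 4; total draws C(11,4) = 330; favorable C(4,4) = 1; P = 1/330; answer 1/330
Step 3: S2 = 1/330; threaded value p + q = 331; c = 10; -3*(10)^3 + 4*(10)^2 + 6*(10)^1 - 9 = (-3000) + (400) + (60) + (-9) = -2549; answer -2549

-2549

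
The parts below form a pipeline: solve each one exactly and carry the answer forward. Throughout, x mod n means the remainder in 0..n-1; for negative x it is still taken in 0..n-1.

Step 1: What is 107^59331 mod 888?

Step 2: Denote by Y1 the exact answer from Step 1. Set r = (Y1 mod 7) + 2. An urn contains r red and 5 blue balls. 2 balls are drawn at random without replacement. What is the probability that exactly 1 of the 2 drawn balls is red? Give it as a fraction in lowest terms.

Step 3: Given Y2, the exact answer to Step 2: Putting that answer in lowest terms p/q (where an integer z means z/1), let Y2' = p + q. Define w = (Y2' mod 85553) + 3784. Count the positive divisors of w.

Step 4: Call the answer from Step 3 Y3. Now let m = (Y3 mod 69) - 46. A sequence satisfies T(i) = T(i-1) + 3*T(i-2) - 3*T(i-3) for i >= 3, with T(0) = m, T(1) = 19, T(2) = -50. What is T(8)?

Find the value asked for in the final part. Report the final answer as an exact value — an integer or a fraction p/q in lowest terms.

Step 1: squarings mod 888: 107^1=107, 107^2=793, 107^4=145, 107^8=601, 107^16=673, 107^32=49, 107^64=625, 107^128=793, 107^256=145, 107^512=601, 107^1024=673, 107^2048=49, 107^4096=625, 107^8192=793, 107^16384=145, 107^32768=601; 107^59331 = 107^1 * 107^2 * 107^64 * 107^128 * 107^256 * 107^512 * 107^1024 * 107^8192 * 107^16384 * 107^32768 = 491 (mod 888); answer 491
Step 2: Y1 = 491; r = 3; total draws C(8,2) = 28; favorable C(3,1)*C(5,1) = 15; P = 15/28; answer 15/28
Step 3: Y2 = 15/28; threaded value p + q = 43; w = 3827; 3827 = 43 * 89; number of divisors = (1+1) * (1+1) = 4; answer 4
Step 4: Y3 = 4; m = -42; T(3) = 1*(-50) + 3*(19) - 3*(-42) = 133; iterating: T(3)=133, T(4)=-74, T(5)=475, T(6)=-146, T(7)=1501, T(8)=-362; answer -362

-362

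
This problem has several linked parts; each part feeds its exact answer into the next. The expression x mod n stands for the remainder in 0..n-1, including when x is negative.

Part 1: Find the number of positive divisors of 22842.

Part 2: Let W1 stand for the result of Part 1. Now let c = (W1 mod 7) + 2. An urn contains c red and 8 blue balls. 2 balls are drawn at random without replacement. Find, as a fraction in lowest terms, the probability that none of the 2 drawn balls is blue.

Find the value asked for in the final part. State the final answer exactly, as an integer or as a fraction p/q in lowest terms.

5/39

Part 1: 22842 = 2 * 3^5 * 47; number of divisors = (1+1) * (5+1) * (1+1) = 24; answer 24
Part 2: W1 = 24; c = 5; total draws C(13,2) = 78; favorable C(5,2) = 10; P = 5/39; answer 5/39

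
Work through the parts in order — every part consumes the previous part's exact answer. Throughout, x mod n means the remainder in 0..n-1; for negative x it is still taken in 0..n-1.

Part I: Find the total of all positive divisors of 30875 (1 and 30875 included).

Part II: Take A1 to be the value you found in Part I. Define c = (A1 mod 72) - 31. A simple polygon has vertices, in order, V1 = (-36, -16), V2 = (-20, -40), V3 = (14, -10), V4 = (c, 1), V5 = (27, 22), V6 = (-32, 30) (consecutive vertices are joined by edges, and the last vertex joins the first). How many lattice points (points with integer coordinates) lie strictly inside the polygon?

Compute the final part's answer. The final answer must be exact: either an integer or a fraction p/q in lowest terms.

Part I: 30875 = 5^3 * 13 * 19; sigma = (1 + 5 + 25 + 125) * (1 + 13) * (1 + 19) = 156 * 14 * 20 = 43680; answer 43680
Part II: A1 = 43680; c = 17; cross terms: (-36*-40 - -20*-16)=1120, (-20*-10 - 14*-40)=760, (14*1 - 17*-10)=184, (17*22 - 27*1)=347, (27*30 - -32*22)=1514, (-32*-16 - -36*30)=1592; twice the area = |5517| = 5517; area = 5517/2; boundary points = 8 + 2 + 1 + 1 + 1 + 2 = 15; strictly interior points = area - boundary/2 + 1 = 2752; answer 2752

2752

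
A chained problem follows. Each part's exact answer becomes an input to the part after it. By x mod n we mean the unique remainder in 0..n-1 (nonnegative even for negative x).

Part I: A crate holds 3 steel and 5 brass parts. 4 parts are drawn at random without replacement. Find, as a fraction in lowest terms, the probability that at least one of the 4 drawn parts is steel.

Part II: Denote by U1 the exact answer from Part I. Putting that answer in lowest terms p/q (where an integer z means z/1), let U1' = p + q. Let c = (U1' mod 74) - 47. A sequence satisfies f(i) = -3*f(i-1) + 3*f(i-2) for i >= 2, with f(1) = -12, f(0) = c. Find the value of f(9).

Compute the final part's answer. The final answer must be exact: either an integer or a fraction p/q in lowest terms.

Part I: total draws C(8,4) = 70; complement C(5,4) = 5; favorable 70 - 5 = 65; P = 13/14; answer 13/14
Part II: U1 = 13/14; threaded value p + q = 27; c = -20; f(2) = -3*(-12) + 3*(-20) = -24; iterating: f(2)=-24, f(3)=36, f(4)=-180, f(5)=648, f(6)=-2484, f(7)=9396, f(8)=-35640, f(9)=135108; answer 135108

135108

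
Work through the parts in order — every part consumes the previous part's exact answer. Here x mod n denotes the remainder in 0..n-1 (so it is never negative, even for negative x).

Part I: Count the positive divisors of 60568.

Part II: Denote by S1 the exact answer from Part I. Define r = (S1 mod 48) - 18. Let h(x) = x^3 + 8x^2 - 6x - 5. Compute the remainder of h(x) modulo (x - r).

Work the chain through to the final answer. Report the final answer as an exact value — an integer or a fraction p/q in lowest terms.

Part I: 60568 = 2^3 * 67 * 113; number of divisors = (3+1) * (1+1) * (1+1) = 16; answer 16
Part II: S1 = 16; r = -2; remainder = value at the root: 1*(-2)^3 + 8*(-2)^2 - 6*(-2)^1 - 5 = (-8) + (32) + (12) + (-5) = 31; answer 31

31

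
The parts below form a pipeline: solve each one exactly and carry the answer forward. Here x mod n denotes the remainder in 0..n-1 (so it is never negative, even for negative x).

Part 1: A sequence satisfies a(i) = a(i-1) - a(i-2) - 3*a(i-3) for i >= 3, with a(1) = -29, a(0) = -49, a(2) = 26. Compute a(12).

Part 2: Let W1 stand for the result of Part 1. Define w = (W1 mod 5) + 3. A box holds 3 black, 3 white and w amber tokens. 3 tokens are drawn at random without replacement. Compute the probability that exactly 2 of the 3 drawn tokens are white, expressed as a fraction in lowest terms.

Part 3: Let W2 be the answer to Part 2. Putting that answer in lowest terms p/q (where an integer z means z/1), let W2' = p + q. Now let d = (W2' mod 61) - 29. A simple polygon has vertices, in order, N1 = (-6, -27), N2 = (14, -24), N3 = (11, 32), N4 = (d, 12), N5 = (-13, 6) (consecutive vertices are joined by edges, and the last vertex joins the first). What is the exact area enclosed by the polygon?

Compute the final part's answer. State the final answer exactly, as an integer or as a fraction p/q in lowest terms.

Part 1: a(3) = 1*(26) - 1*(-29) - 3*(-49) = 202; iterating: a(3)=202, a(4)=263, a(5)=-17, a(6)=-886, a(7)=-1658, a(8)=-721, a(9)=3595, a(10)=9290, a(11)=7858, a(12)=-12217; answer -12217
Part 2: W1 = -12217; w = 6; total draws C(12,3) = 220; favorable C(3,2)*C(9,1) = 27; P = 27/220; answer 27/220
Part 3: W2 = 27/220; threaded value p + q = 247; d = -26; cross terms: (-6*-24 - 14*-27)=522, (14*32 - 11*-24)=712, (11*12 - -26*32)=964, (-26*6 - -13*12)=0, (-13*-27 - -6*6)=387; twice the area = |2585| = 2585; area = 2585/2; answer 2585/2

2585/2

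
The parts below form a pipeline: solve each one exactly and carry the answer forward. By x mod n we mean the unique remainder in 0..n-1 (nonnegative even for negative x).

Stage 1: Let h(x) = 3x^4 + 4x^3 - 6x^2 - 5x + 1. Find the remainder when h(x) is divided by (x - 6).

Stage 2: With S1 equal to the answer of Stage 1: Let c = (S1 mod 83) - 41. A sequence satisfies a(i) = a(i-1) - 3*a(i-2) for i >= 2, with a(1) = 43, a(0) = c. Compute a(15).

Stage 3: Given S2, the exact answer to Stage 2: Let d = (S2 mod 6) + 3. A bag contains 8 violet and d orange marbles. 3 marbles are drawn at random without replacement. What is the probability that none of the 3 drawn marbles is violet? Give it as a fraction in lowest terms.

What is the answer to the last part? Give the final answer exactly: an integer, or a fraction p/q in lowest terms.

Stage 1: remainder = value at the root: 3*(6)^4 + 4*(6)^3 - 6*(6)^2 - 5*(6)^1 + 1 = (3888) + (864) + (-216) + (-30) + (1) = 4507; answer 4507
Stage 2: S1 = 4507; c = -16; a(2) = 1*(43) - 3*(-16) = 91; iterating: a(2)=91, a(3)=-38, a(4)=-311, a(5)=-197, a(6)=736, a(7)=1327, a(8)=-881, a(9)=-4862, a(10)=-2219, a(11)=12367, a(12)=19024, a(13)=-18077, a(14)=-75149, a(15)=-20918; answer -20918
Stage 3: S2 = -20918; d = 7; total draws C(15,3) = 455; favorable C(7,3) = 35; P = 1/13; answer 1/13

1/13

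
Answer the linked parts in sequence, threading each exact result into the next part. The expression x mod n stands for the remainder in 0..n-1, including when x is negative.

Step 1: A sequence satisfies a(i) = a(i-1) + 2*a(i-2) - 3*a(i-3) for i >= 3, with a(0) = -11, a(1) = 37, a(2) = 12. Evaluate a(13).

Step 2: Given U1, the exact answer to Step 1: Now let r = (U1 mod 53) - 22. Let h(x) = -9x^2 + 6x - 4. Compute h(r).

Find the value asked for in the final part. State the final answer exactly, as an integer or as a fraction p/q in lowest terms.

-259

Step 1: a(3) = 1*(12) + 2*(37) - 3*(-11) = 119; iterating: a(3)=119, a(4)=32, a(5)=234, a(6)=-59, a(7)=313, a(8)=-507, a(9)=296, a(10)=-1657, a(11)=456, a(12)=-3746, a(13)=2137; answer 2137
Step 2: U1 = 2137; r = -5; -9*(-5)^2 + 6*(-5)^1 - 4 = (-225) + (-30) + (-4) = -259; answer -259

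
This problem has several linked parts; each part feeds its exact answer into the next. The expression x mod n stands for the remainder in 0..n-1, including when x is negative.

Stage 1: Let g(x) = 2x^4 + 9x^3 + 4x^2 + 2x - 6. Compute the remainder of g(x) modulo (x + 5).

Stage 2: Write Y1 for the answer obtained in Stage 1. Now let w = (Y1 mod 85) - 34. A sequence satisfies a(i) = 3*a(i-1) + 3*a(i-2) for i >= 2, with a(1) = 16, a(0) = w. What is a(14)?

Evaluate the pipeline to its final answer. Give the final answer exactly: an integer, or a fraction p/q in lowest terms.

552062223

Stage 1: remainder = value at the root: 2*(-5)^4 + 9*(-5)^3 + 4*(-5)^2 + 2*(-5)^1 - 6 = (1250) + (-1125) + (100) + (-10) + (-6) = 209; answer 209
Stage 2: Y1 = 209; w = 5; a(2) = 3*(16) + 3*(5) = 63; iterating: a(2)=63, a(3)=237, a(4)=900, a(5)=3411, a(6)=12933, a(7)=49032, a(8)=185895, a(9)=704781, a(10)=2672028, a(11)=10130427, a(12)=38407365, a(13)=145613376, a(14)=552062223; answer 552062223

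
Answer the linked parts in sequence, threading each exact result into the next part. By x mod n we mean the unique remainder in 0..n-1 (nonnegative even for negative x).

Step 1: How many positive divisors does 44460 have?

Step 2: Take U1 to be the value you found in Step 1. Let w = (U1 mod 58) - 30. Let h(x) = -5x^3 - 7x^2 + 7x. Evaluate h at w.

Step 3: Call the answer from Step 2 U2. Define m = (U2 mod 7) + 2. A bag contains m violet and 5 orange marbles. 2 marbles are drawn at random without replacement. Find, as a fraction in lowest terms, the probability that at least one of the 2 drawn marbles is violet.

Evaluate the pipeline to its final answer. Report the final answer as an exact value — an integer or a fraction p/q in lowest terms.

Step 1: 44460 = 2^2 * 3^2 * 5 * 13 * 19; number of divisors = (2+1) * (2+1) * (1+1) * (1+1) * (1+1) = 72; answer 72
Step 2: U1 = 72; w = -16; -5*(-16)^3 - 7*(-16)^2 + 7*(-16)^1 = (20480) + (-1792) + (-112) = 18576; answer 18576
Step 3: U2 = 18576; m = 7; total draws C(12,2) = 66; complement C(5,2) = 10; favorable 66 - 10 = 56; P = 28/33; answer 28/33

28/33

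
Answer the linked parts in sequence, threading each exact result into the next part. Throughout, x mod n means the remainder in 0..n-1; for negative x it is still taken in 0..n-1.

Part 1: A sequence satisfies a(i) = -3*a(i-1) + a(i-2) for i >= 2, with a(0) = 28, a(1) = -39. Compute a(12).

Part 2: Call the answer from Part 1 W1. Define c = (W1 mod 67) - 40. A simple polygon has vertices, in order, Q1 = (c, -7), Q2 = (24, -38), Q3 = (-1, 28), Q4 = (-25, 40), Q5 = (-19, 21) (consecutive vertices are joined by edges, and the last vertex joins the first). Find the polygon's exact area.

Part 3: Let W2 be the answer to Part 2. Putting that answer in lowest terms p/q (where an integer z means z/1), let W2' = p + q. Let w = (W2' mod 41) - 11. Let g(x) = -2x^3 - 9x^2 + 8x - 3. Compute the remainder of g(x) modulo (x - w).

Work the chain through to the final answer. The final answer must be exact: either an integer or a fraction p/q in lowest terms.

Part 1: a(2) = -3*(-39) + 1*(28) = 145; iterating: a(2)=145, a(3)=-474, a(4)=1567, a(5)=-5175, a(6)=17092, a(7)=-56451, a(8)=186445, a(9)=-615786, a(10)=2033803, a(11)=-6717195, a(12)=22185388; answer 22185388
Part 2: W1 = 22185388; c = -27; cross terms: (-27*-38 - 24*-7)=1194, (24*28 - -1*-38)=634, (-1*40 - -25*28)=660, (-25*21 - -19*40)=235, (-19*-7 - -27*21)=700; twice the area = |3423| = 3423; area = 3423/2; answer 3423/2
Part 3: W2 = 3423/2; threaded value p + q = 3425; w = 11; remainder = value at the root: -2*(11)^3 - 9*(11)^2 + 8*(11)^1 - 3 = (-2662) + (-1089) + (88) + (-3) = -3666; answer -3666

-3666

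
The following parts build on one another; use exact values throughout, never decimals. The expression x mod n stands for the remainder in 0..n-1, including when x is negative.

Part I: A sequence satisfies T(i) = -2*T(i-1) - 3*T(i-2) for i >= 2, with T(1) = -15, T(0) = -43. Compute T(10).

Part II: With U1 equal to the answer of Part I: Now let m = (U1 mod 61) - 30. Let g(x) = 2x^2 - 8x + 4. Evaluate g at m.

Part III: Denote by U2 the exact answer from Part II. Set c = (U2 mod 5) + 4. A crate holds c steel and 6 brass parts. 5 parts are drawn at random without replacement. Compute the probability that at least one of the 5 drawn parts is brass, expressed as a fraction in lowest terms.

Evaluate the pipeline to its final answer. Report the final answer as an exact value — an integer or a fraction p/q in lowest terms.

Part I: T(2) = -2*(-15) - 3*(-43) = 159; iterating: T(2)=159, T(3)=-273, T(4)=69, T(5)=681, T(6)=-1569, T(7)=1095, T(8)=2517, T(9)=-8319, T(10)=9087; answer 9087
Part II: U1 = 9087; m = 29; 2*(29)^2 - 8*(29)^1 + 4 = (1682) + (-232) + (4) = 1454; answer 1454
Part III: U2 = 1454; c = 8; total draws C(14,5) = 2002; complement C(8,5) = 56; favorable 2002 - 56 = 1946; P = 139/143; answer 139/143

139/143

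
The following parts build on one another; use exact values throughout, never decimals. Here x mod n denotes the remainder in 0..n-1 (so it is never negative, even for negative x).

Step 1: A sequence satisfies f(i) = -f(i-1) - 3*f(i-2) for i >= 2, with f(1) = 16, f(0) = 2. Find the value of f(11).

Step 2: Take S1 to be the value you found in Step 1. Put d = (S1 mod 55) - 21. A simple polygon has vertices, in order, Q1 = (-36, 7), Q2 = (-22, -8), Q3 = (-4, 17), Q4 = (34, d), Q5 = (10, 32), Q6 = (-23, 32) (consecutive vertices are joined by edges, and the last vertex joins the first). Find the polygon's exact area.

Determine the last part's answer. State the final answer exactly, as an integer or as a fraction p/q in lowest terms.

2131/2

Step 1: f(2) = -1*(16) - 3*(2) = -22; iterating: f(2)=-22, f(3)=-26, f(4)=92, f(5)=-14, f(6)=-262, f(7)=304, f(8)=482, f(9)=-1394, f(10)=-52, f(11)=4234; answer 4234
Step 2: S1 = 4234; d = 33; cross terms: (-36*-8 - -22*7)=442, (-22*17 - -4*-8)=-406, (-4*33 - 34*17)=-710, (34*32 - 10*33)=758, (10*32 - -23*32)=1056, (-23*7 - -36*32)=991; twice the area = |2131| = 2131; area = 2131/2; answer 2131/2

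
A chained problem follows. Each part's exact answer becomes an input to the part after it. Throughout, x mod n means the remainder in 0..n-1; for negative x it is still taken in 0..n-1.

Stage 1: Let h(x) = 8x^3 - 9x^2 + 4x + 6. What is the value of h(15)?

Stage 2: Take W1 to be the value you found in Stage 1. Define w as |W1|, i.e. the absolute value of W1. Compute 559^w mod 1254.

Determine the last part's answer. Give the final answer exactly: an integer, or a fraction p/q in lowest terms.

Stage 1: 8*(15)^3 - 9*(15)^2 + 4*(15)^1 + 6 = (27000) + (-2025) + (60) + (6) = 25041; answer 25041
Stage 2: W1 = 25041; w = 25041; squarings mod 1254: 559^1=559, 559^2=235, 559^4=49, 559^8=1147, 559^16=163, 559^32=235, 559^64=49, 559^128=1147, 559^256=163, 559^512=235, 559^1024=49, 559^2048=1147, 559^4096=163, 559^8192=235, 559^16384=49; 559^25041 = 559^1 * 559^16 * 559^64 * 559^128 * 559^256 * 559^8192 * 559^16384 = 493 (mod 1254); answer 493

493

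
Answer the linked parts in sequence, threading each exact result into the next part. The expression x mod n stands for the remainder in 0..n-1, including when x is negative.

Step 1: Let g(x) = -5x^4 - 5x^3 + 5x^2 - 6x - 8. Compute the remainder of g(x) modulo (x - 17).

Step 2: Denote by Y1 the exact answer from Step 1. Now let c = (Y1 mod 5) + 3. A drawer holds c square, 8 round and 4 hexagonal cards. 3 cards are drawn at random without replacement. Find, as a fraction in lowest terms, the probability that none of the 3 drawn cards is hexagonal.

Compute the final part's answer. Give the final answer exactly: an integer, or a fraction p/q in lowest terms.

Step 1: remainder = value at the root: -5*(17)^4 - 5*(17)^3 + 5*(17)^2 - 6*(17)^1 - 8 = (-417605) + (-24565) + (1445) + (-102) + (-8) = -440835; answer -440835
Step 2: Y1 = -440835; c = 3; total draws C(15,3) = 455; favorable C(11,3) = 165; P = 33/91; answer 33/91

33/91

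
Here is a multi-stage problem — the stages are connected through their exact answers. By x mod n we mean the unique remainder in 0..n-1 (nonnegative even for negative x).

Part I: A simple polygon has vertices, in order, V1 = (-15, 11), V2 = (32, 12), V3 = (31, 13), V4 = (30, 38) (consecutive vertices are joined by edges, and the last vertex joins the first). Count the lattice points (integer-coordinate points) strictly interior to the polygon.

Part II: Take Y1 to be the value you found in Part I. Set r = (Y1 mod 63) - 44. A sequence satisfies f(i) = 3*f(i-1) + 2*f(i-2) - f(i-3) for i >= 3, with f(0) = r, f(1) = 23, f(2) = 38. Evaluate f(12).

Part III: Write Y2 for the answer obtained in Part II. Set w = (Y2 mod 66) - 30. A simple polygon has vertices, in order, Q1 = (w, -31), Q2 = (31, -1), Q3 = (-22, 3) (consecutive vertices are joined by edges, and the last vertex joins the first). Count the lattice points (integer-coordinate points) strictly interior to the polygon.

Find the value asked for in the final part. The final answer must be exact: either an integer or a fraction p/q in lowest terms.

822

Part I: cross terms: (-15*12 - 32*11)=-532, (32*13 - 31*12)=44, (31*38 - 30*13)=788, (30*11 - -15*38)=900; twice the area = |1200| = 1200; area = 600; boundary points = 1 + 1 + 1 + 9 = 12; strictly interior points = area - boundary/2 + 1 = 595; answer 595
Part II: Y1 = 595; r = -16; f(3) = 3*(38) + 2*(23) - 1*(-16) = 176; iterating: f(3)=176, f(4)=581, f(5)=2057, f(6)=7157, f(7)=25004, f(8)=87269, f(9)=304658, f(10)=1063508, f(11)=3712571, f(12)=12960071; answer 12960071
Part III: Y2 = 12960071; w = 17; cross terms: (17*-1 - 31*-31)=944, (31*3 - -22*-1)=71, (-22*-31 - 17*3)=631; twice the area = |1646| = 1646; area = 823; boundary points = 2 + 1 + 1 = 4; strictly interior points = area - boundary/2 + 1 = 822; answer 822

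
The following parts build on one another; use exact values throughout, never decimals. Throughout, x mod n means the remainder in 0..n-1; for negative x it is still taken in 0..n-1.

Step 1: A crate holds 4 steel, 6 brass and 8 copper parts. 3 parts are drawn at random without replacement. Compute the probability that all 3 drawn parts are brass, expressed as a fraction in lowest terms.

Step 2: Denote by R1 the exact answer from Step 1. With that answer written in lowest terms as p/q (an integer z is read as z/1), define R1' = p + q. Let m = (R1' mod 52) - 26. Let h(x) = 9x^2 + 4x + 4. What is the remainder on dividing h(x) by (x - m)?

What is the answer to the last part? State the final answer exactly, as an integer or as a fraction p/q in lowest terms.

Step 1: total draws C(18,3) = 816; favorable C(6,3) = 20; P = 5/204; answer 5/204
Step 2: R1 = 5/204; threaded value p + q = 209; m = -25; remainder = value at the root: 9*(-25)^2 + 4*(-25)^1 + 4 = (5625) + (-100) + (4) = 5529; answer 5529

5529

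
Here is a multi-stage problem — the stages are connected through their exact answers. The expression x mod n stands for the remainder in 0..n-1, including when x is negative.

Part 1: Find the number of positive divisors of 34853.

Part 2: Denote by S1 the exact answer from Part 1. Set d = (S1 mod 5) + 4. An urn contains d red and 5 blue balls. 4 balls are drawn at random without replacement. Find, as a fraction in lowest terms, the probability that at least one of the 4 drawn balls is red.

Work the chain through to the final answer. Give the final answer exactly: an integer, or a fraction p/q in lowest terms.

98/99

Part 1: 34853 = 7 * 13 * 383; number of divisors = (1+1) * (1+1) * (1+1) = 8; answer 8
Part 2: S1 = 8; d = 7; total draws C(12,4) = 495; complement C(5,4) = 5; favorable 495 - 5 = 490; P = 98/99; answer 98/99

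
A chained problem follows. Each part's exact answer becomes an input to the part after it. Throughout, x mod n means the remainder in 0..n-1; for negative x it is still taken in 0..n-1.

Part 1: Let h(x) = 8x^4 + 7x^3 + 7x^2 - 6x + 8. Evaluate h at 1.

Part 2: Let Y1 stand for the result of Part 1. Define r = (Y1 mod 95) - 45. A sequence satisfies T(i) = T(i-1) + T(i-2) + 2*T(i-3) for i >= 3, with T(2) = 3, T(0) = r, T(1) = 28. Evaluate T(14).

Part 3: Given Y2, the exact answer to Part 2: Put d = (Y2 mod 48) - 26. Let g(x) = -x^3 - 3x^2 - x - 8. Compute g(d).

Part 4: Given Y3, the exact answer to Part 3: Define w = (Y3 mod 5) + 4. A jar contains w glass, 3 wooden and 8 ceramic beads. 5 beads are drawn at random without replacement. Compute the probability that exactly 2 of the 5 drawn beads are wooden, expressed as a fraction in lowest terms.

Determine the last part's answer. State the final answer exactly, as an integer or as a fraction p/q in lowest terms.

3/17

Part 1: 8*(1)^4 + 7*(1)^3 + 7*(1)^2 - 6*(1)^1 + 8 = (8) + (7) + (7) + (-6) + (8) = 24; answer 24
Part 2: Y1 = 24; r = -21; T(3) = 1*(3) + 1*(28) + 2*(-21) = -11; iterating: T(3)=-11, T(4)=48, T(5)=43, T(6)=69, T(7)=208, T(8)=363, T(9)=709, T(10)=1488, T(11)=2923, T(12)=5829, T(13)=11728, T(14)=23403; answer 23403
Part 3: Y2 = 23403; d = 1; -1*(1)^3 - 3*(1)^2 - 1*(1)^1 - 8 = (-1) + (-3) + (-1) + (-8) = -13; answer -13
Part 4: Y3 = -13; w = 6; total draws C(17,5) = 6188; favorable C(3,2)*C(14,3) = 1092; P = 3/17; answer 3/17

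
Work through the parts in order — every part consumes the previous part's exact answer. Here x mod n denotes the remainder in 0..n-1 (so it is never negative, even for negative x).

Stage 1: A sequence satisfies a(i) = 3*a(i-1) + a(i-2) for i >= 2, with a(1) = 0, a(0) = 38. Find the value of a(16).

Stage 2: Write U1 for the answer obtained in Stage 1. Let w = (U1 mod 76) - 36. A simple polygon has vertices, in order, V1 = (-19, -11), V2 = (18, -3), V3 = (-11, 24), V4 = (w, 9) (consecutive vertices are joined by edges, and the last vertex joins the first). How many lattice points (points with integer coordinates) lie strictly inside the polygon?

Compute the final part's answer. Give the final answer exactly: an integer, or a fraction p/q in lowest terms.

Stage 1: a(2) = 3*(0) + 1*(38) = 38; iterating: a(2)=38, a(3)=114, a(4)=380, a(5)=1254, a(6)=4142, a(7)=13680, a(8)=45182, a(9)=149226, a(10)=492860, a(11)=1627806, a(12)=5376278, a(13)=17756640, a(14)=58646198, a(15)=193695234, a(16)=639731900; answer 639731900
Stage 2: U1 = 639731900; w = -36; cross terms: (-19*-3 - 18*-11)=255, (18*24 - -11*-3)=399, (-11*9 - -36*24)=765, (-36*-11 - -19*9)=567; twice the area = |1986| = 1986; area = 993; boundary points = 1 + 1 + 5 + 1 = 8; strictly interior points = area - boundary/2 + 1 = 990; answer 990

990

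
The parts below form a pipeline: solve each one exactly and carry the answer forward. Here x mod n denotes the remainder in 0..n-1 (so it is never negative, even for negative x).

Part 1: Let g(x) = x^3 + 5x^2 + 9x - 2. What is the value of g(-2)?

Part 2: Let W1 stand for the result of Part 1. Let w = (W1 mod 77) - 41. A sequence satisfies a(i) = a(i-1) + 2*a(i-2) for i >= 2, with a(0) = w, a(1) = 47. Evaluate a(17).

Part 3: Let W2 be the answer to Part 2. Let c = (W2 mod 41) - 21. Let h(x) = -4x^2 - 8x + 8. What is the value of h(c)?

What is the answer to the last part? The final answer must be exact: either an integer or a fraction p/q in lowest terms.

Part 1: 1*(-2)^3 + 5*(-2)^2 + 9*(-2)^1 - 2 = (-8) + (20) + (-18) + (-2) = -8; answer -8
Part 2: W1 = -8; w = 28; a(2) = 1*(47) + 2*(28) = 103; iterating: a(2)=103, a(3)=197, a(4)=403, a(5)=797, a(6)=1603, a(7)=3197, a(8)=6403, a(9)=12797, a(10)=25603, a(11)=51197, a(12)=102403, a(13)=204797, a(14)=409603, a(15)=819197, a(16)=1638403, a(17)=3276797; answer 3276797
Part 3: W2 = 3276797; c = 15; -4*(15)^2 - 8*(15)^1 + 8 = (-900) + (-120) + (8) = -1012; answer -1012

-1012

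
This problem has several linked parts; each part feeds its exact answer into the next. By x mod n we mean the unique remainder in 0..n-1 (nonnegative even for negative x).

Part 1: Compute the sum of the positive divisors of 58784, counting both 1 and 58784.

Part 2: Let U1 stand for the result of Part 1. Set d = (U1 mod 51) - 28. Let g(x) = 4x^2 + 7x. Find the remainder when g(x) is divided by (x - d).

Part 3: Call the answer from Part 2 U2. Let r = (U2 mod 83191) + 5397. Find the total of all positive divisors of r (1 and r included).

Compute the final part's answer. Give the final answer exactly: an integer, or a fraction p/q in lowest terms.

8064

Part 1: 58784 = 2^5 * 11 * 167; sigma = (1 + 2 + 4 + 8 + 16 + 32) * (1 + 11) * (1 + 167) = 63 * 12 * 168 = 127008; answer 127008
Part 2: U1 = 127008; d = -10; remainder = value at the root: 4*(-10)^2 + 7*(-10)^1 = (400) + (-70) = 330; answer 330
Part 3: U2 = 330; r = 5727; 5727 = 3 * 23 * 83; sigma = (1 + 3) * (1 + 23) * (1 + 83) = 4 * 24 * 84 = 8064; answer 8064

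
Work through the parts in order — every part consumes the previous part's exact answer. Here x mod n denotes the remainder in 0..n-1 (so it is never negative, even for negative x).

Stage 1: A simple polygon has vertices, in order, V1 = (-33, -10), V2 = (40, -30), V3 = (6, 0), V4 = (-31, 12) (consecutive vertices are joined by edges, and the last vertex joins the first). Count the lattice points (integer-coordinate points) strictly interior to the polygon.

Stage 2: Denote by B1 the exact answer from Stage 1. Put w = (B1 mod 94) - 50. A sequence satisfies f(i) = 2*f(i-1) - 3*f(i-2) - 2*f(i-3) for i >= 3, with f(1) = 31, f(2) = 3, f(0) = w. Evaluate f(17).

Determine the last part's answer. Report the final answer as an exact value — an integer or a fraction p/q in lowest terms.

-2177303

Stage 1: cross terms: (-33*-30 - 40*-10)=1390, (40*0 - 6*-30)=180, (6*12 - -31*0)=72, (-31*-10 - -33*12)=706; twice the area = |2348| = 2348; area = 1174; boundary points = 1 + 2 + 1 + 2 = 6; strictly interior points = area - boundary/2 + 1 = 1172; answer 1172
Stage 2: B1 = 1172; w = -6; f(3) = 2*(3) - 3*(31) - 2*(-6) = -75; iterating: f(3)=-75, f(4)=-221, f(5)=-223, f(6)=367, f(7)=1845, f(8)=3035, f(9)=-199, f(10)=-13193, f(11)=-31859, f(12)=-23741, f(13)=74481, f(14)=283903, f(15)=391845, f(16)=-216981, f(17)=-2177303; answer -2177303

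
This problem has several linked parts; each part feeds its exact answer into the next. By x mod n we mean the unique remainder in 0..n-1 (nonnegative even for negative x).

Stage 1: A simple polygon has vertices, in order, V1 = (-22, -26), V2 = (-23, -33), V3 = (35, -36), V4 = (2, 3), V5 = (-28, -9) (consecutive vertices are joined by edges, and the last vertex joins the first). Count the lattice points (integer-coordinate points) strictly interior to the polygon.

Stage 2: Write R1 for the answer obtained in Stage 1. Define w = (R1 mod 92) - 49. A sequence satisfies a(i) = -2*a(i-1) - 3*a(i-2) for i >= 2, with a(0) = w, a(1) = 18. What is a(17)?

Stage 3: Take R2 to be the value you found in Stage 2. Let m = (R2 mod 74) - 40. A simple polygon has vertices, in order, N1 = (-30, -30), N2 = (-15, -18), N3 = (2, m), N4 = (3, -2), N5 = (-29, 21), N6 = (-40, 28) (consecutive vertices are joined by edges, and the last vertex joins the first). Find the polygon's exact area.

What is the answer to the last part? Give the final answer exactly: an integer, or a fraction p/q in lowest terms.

Stage 1: cross terms: (-22*-33 - -23*-26)=128, (-23*-36 - 35*-33)=1983, (35*3 - 2*-36)=177, (2*-9 - -28*3)=66, (-28*-26 - -22*-9)=530; twice the area = |2884| = 2884; area = 1442; boundary points = 1 + 1 + 3 + 6 + 1 = 12; strictly interior points = area - boundary/2 + 1 = 1437; answer 1437
Stage 2: R1 = 1437; w = 8; a(2) = -2*(18) - 3*(8) = -60; iterating: a(2)=-60, a(3)=66, a(4)=48, a(5)=-294, a(6)=444, a(7)=-6, a(8)=-1320, a(9)=2658, a(10)=-1356, a(11)=-5262, a(12)=14592, a(13)=-13398, a(14)=-16980, a(15)=74154, a(16)=-97368, a(17)=-27726; answer -27726
Stage 3: R2 = -27726; m = -16; cross terms: (-30*-18 - -15*-30)=90, (-15*-16 - 2*-18)=276, (2*-2 - 3*-16)=44, (3*21 - -29*-2)=5, (-29*28 - -40*21)=28, (-40*-30 - -30*28)=2040; twice the area = |2483| = 2483; area = 2483/2; answer 2483/2

2483/2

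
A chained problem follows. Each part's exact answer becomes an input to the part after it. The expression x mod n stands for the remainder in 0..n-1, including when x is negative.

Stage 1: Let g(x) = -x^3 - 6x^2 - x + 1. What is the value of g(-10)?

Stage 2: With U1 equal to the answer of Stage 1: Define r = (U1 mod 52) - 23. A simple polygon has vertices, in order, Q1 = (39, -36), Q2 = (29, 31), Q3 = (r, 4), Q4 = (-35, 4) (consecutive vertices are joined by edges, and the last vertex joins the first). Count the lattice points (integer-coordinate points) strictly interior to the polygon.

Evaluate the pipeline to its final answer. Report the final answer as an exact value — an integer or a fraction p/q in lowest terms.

Stage 1: -1*(-10)^3 - 6*(-10)^2 - 1*(-10)^1 + 1 = (1000) + (-600) + (10) + (1) = 411; answer 411
Stage 2: U1 = 411; r = 24; cross terms: (39*31 - 29*-36)=2253, (29*4 - 24*31)=-628, (24*4 - -35*4)=236, (-35*-36 - 39*4)=1104; twice the area = |2965| = 2965; area = 2965/2; boundary points = 1 + 1 + 59 + 2 = 63; strictly interior points = area - boundary/2 + 1 = 1452; answer 1452

1452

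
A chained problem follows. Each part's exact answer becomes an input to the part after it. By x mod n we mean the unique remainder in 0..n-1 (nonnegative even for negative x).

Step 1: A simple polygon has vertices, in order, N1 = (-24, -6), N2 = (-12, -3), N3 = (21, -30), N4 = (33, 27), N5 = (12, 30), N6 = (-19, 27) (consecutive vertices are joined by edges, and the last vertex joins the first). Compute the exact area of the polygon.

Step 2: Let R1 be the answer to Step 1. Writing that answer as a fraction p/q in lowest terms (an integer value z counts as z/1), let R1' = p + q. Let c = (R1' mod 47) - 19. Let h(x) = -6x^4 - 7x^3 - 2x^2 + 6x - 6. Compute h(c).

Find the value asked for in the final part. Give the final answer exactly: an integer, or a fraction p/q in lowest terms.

-671226

Step 1: cross terms: (-24*-3 - -12*-6)=0, (-12*-30 - 21*-3)=423, (21*27 - 33*-30)=1557, (33*30 - 12*27)=666, (12*27 - -19*30)=894, (-19*-6 - -24*27)=762; twice the area = |4302| = 4302; area = 2151; answer 2151
Step 2: R1 = 2151; threaded value p + q = 2152; c = 18; -6*(18)^4 - 7*(18)^3 - 2*(18)^2 + 6*(18)^1 - 6 = (-629856) + (-40824) + (-648) + (108) + (-6) = -671226; answer -671226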